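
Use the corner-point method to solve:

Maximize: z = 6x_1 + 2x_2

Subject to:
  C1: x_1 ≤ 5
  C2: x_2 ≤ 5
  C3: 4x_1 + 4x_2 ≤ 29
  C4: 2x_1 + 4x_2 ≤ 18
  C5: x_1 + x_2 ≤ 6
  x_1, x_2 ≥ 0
Each vertex is the intersection of two constraint boundaries that also satisfies all remaining constraints:
  x_1 = 0 and x_2 = 0 → (0, 0)
  x_1 = 5 and x_2 = 0 → (5, 0)
  x_1 = 5 and x_1 + x_2 = 6 → (5, 1)
  2x_1 + 4x_2 = 18 and x_1 + x_2 = 6 → (3, 3)
  2x_1 + 4x_2 = 18 and x_1 = 0 → (0, 4.5)

Evaluating z = 6x_1 + 2x_2 at each vertex:
  (0, 0): z = 0
  (5, 0): z = 30
  (5, 1): z = 32
  (3, 3): z = 24
  (0, 4.5): z = 9

The maximum is at (5, 1) with z = 32.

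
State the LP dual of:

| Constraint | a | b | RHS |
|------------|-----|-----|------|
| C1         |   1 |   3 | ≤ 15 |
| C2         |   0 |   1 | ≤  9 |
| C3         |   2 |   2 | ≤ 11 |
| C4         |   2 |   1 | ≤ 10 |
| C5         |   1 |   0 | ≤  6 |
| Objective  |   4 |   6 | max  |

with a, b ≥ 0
Minimize: z = 15y1 + 9y2 + 11y3 + 10y4 + 6y5

Subject to:
  C1: -y1 - 2y3 - 2y4 - y5 ≤ -4
  C2: -3y1 - y2 - 2y3 - y4 ≤ -6
  y1, y2, y3, y4, y5 ≥ 0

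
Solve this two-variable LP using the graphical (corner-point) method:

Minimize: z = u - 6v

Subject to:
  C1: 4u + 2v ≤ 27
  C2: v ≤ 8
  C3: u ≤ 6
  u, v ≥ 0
u = 0, v = 8, z = -48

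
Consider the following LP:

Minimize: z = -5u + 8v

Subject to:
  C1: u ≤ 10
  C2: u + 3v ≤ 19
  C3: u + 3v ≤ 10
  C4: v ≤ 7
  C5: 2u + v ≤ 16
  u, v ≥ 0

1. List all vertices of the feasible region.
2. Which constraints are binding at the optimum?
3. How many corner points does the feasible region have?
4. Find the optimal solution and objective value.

1. (0, 0), (8, 0), (7.6, 0.8), (0, 3.333)
2. C5, v ≥ 0
3. 4
4. u = 8, v = 0, z = -40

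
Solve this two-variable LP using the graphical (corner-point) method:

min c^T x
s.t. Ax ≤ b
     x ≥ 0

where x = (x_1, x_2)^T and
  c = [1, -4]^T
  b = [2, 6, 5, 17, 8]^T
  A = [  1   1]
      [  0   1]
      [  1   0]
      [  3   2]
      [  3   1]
Each vertex is the intersection of two constraint boundaries that also satisfies all remaining constraints:
  x_1 = 0 and x_2 = 0 → (0, 0)
  x_1 + x_2 = 2 and x_2 = 0 → (2, 0)
  x_1 + x_2 = 2 and x_1 = 0 → (0, 2)

Evaluating z = x_1 - 4x_2 at each vertex:
  (0, 0): z = 0
  (2, 0): z = 2
  (0, 2): z = -8

The minimum is at (0, 2) with z = -8.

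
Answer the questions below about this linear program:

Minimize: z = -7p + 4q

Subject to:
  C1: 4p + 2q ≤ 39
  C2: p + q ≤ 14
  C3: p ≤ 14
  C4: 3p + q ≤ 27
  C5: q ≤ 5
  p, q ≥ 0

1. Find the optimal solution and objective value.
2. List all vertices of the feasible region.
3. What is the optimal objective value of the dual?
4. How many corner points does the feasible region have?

1. p = 9, q = 0, z = -63
2. (0, 0), (9, 0), (7.5, 4.5), (7.25, 5), (0, 5)
3. -63 (by strong duality, equal to the primal optimum)
4. 5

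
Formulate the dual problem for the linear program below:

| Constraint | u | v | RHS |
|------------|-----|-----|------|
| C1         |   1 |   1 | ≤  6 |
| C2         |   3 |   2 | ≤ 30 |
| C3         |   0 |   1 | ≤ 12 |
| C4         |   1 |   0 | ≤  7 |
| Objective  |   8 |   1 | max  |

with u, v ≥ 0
Minimize: z = 6y1 + 30y2 + 12y3 + 7y4

Subject to:
  C1: -y1 - 3y2 - y4 ≤ -8
  C2: -y1 - 2y2 - y3 ≤ -1
  y1, y2, y3, y4 ≥ 0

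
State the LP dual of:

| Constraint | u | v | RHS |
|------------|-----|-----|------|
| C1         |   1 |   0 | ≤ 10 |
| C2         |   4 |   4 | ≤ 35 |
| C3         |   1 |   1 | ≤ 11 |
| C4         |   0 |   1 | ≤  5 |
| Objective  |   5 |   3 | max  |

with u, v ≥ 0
Minimize: z = 10y1 + 35y2 + 11y3 + 5y4

Subject to:
  C1: -y1 - 4y2 - y3 ≤ -5
  C2: -4y2 - y3 - y4 ≤ -3
  y1, y2, y3, y4 ≥ 0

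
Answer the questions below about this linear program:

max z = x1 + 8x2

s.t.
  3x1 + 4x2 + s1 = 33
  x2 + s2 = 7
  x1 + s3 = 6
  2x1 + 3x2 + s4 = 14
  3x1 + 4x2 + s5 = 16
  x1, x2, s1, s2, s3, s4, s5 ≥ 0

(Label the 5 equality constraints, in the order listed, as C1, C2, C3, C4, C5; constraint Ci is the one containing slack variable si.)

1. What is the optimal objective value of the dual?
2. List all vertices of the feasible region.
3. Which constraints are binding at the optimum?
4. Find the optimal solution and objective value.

1. 32 (by strong duality, equal to the primal optimum)
2. (0, 0), (5.333, 0), (0, 4)
3. C5, x1 ≥ 0
4. x1 = 0, x2 = 4, z = 32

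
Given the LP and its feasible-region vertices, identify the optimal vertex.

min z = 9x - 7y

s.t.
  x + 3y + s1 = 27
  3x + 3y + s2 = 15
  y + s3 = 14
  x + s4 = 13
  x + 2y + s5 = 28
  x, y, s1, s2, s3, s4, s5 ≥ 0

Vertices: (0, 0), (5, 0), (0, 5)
Evaluating z = 9x - 7y at each vertex:
  (0, 0): z = 0
  (5, 0): z = 45
  (0, 5): z = -35

The smallest value is z = -35, attained at (0, 5).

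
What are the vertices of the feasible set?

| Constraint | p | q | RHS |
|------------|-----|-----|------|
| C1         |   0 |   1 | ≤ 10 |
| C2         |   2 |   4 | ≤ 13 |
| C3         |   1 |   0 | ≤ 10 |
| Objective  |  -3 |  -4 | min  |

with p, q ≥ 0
Each vertex is the intersection of two constraint boundaries that also satisfies all remaining constraints:
  p = 0 and q = 0 → (0, 0)
  2p + 4q = 13 and q = 0 → (6.5, 0)
  2p + 4q = 13 and p = 0 → (0, 3.25)

Vertices: (0, 0), (6.5, 0), (0, 3.25)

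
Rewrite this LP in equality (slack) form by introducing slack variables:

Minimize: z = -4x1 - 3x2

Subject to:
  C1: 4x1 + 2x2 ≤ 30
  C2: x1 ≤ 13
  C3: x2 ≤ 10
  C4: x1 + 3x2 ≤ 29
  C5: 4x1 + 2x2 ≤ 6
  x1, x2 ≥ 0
min z = -4x1 - 3x2

s.t.
  4x1 + 2x2 + s1 = 30
  x1 + s2 = 13
  x2 + s3 = 10
  x1 + 3x2 + s4 = 29
  4x1 + 2x2 + s5 = 6
  x1, x2, s1, s2, s3, s4, s5 ≥ 0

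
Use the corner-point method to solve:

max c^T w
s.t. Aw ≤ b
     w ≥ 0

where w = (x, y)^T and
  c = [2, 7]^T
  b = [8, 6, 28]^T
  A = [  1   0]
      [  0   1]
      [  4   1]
x = 5.5, y = 6, z = 53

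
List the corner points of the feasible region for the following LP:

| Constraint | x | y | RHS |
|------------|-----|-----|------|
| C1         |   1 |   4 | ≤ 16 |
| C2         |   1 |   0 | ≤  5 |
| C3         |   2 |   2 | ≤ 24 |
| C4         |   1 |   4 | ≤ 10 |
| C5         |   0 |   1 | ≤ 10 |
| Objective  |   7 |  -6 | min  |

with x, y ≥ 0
Each vertex is the intersection of two constraint boundaries that also satisfies all remaining constraints:
  x = 0 and y = 0 → (0, 0)
  x = 5 and y = 0 → (5, 0)
  x = 5 and x + 4y = 10 → (5, 1.25)
  x + 4y = 10 and x = 0 → (0, 2.5)

Vertices: (0, 0), (5, 0), (5, 1.25), (0, 2.5)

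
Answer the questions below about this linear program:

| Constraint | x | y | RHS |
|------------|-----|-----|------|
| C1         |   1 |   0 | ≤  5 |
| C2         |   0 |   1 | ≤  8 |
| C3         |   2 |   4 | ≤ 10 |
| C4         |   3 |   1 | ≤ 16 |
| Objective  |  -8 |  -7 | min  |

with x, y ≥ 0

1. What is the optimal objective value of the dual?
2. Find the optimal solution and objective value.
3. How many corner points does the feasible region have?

1. -40 (by strong duality, equal to the primal optimum)
2. x = 5, y = 0, z = -40
3. 3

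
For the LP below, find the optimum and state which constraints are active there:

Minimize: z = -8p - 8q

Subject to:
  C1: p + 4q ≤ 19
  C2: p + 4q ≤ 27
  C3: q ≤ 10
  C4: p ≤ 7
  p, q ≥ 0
Optimal: p = 7, q = 3
Binding: C1, C4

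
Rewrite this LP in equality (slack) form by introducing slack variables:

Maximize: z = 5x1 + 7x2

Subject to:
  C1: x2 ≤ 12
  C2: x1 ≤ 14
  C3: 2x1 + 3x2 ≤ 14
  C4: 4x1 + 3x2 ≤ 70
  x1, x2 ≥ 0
max z = 5x1 + 7x2

s.t.
  x2 + s1 = 12
  x1 + s2 = 14
  2x1 + 3x2 + s3 = 14
  4x1 + 3x2 + s4 = 70
  x1, x2, s1, s2, s3, s4 ≥ 0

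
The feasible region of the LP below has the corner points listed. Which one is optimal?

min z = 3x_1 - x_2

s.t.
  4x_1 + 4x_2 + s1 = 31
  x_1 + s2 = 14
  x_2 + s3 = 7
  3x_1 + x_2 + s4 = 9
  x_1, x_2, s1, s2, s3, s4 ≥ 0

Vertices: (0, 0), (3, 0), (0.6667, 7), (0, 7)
Evaluating z = 3x_1 - x_2 at each vertex:
  (0, 0): z = 0
  (3, 0): z = 9
  (0.6667, 7): z = -5
  (0, 7): z = -7

The smallest value is z = -7, attained at (0, 7).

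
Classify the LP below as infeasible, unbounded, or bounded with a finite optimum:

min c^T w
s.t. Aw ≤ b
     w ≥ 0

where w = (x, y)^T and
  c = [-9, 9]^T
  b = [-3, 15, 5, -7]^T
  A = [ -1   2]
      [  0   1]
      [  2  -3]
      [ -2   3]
One constraint requires 2x - 3y ≤ 5, while the constraint -2x + 3y ≤ -7 is equivalent to 2x - 3y ≥ 7. Together they would need 7 ≤ 2x - 3y ≤ 5, which is impossible since 7 > 5. No point satisfies all constraints.

Infeasible: no point satisfies all constraints simultaneously.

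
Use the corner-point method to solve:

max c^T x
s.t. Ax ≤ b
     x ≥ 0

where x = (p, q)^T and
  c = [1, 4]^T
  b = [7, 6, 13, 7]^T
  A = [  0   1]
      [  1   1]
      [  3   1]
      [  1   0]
Each vertex is the intersection of two constraint boundaries that also satisfies all remaining constraints:
  p = 0 and q = 0 → (0, 0)
  3p + q = 13 and q = 0 → (4.333, 0)
  p + q = 6 and 3p + q = 13 → (3.5, 2.5)
  p + q = 6 and p = 0 → (0, 6)

Evaluating z = p + 4q at each vertex:
  (0, 0): z = 0
  (4.333, 0): z = 4.333
  (3.5, 2.5): z = 13.5
  (0, 6): z = 24

The maximum is at (0, 6) with z = 24.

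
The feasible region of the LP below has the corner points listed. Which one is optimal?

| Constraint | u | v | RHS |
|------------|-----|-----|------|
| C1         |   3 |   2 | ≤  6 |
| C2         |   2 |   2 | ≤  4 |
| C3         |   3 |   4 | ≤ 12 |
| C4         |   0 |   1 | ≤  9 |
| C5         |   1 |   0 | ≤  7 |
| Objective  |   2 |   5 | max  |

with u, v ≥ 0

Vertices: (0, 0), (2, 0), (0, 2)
(0, 2) with z = 10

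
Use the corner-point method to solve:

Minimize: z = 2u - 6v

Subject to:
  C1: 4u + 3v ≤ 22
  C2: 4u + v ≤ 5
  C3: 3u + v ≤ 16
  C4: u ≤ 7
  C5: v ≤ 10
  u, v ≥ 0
u = 0, v = 5, z = -30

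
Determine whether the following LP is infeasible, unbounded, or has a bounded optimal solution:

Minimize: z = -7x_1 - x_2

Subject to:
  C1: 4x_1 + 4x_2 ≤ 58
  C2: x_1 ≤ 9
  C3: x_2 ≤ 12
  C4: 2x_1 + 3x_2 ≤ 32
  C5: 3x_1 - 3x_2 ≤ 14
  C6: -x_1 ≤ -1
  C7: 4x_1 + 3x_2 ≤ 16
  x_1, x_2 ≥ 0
The point (4, 0) satisfies every constraint, so the LP is feasible; the constraints give x_1 ≤ 9 and x_2 ≤ 12, which with x_1, x_2 ≥ 0 keep the feasible region inside a bounded box. A feasible, bounded LP attains a finite optimum at a vertex.

Evaluating z = -7x_1 - x_2 at each vertex:
  (1, 0): z = -7
  (4, 0): z = -28
  (1, 4): z = -11

The LP has an optimal solution: (4, 0) with z = -28.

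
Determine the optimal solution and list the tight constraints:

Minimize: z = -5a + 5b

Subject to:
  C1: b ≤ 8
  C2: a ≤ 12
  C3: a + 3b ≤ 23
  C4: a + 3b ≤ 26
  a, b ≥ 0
Optimal: a = 12, b = 0
Binding: C2, b ≥ 0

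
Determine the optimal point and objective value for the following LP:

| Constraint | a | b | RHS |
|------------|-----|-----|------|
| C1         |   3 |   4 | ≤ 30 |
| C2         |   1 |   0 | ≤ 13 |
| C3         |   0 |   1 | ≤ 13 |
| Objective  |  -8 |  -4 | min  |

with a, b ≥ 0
Each vertex is the intersection of two constraint boundaries that also satisfies all remaining constraints:
  a = 0 and b = 0 → (0, 0)
  3a + 4b = 30 and b = 0 → (10, 0)
  3a + 4b = 30 and a = 0 → (0, 7.5)

Evaluating z = -8a - 4b at each vertex:
  (0, 0): z = 0
  (10, 0): z = -80
  (0, 7.5): z = -30

The minimum is at (10, 0) with z = -80.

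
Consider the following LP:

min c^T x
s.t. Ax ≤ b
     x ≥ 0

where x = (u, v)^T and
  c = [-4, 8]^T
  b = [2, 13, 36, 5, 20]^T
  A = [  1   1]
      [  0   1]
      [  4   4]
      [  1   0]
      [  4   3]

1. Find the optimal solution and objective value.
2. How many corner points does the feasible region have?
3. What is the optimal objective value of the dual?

1. u = 2, v = 0, z = -8
2. 3
3. -8 (by strong duality, equal to the primal optimum)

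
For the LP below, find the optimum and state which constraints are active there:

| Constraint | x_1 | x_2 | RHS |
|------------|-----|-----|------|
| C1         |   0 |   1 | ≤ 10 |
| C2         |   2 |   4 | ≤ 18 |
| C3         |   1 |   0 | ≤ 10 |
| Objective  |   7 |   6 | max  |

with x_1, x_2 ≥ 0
Optimal: x_1 = 9, x_2 = 0
Slack at optimum:
  C1: slack = 10
  C2: slack = 0 (binding)
  C3: slack = 1
  x_1 ≥ 0: x_1 = 9
  x_2 ≥ 0: x_2 = 0 (binding)
Binding constraints: C2, x_2 ≥ 0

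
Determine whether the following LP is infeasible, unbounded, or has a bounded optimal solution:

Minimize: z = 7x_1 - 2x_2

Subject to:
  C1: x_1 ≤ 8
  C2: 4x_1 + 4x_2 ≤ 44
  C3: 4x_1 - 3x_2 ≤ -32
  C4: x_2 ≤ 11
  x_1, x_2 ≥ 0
The point (0, 11) satisfies every constraint, so the LP is feasible; the constraints give x_1 ≤ 8 and x_2 ≤ 11, which with x_1, x_2 ≥ 0 keep the feasible region inside a bounded box. A feasible, bounded LP attains a finite optimum at a vertex.

The LP has an optimal solution: (0, 11) with z = -22.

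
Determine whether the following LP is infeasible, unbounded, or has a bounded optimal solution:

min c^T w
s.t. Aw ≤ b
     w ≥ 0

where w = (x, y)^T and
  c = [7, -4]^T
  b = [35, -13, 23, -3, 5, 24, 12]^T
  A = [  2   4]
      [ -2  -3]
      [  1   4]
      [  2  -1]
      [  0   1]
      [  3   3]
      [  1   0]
The point (0, 5) satisfies every constraint, so the LP is feasible; the constraints give x ≤ 12 and y ≤ 5, which with x, y ≥ 0 keep the feasible region inside a bounded box. A feasible, bounded LP attains a finite optimum at a vertex.

Evaluating z = 7x - 4y at each vertex:
  (0, 4.333): z = -17.33
  (0.5, 4): z = -12.5
  (1, 5): z = -13
  (0, 5): z = -20

Bounded optimum: z* = -20 at (0, 5).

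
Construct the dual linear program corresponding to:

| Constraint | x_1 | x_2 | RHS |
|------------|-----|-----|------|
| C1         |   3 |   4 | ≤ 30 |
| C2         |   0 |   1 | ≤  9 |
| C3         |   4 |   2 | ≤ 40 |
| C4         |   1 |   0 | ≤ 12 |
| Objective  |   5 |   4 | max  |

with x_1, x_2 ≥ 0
Minimize: z = 30y1 + 9y2 + 40y3 + 12y4

Subject to:
  C1: -3y1 - 4y3 - y4 ≤ -5
  C2: -4y1 - y2 - 2y3 ≤ -4
  y1, y2, y3, y4 ≥ 0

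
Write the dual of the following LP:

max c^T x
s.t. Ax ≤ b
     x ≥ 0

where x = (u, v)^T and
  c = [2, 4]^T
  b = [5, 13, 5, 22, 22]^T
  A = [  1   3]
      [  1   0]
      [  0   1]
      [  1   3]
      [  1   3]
Minimize: z = 5y1 + 13y2 + 5y3 + 22y4 + 22y5

Subject to:
  C1: -y1 - y2 - y4 - y5 ≤ -2
  C2: -3y1 - y3 - 3y4 - 3y5 ≤ -4
  y1, y2, y3, y4, y5 ≥ 0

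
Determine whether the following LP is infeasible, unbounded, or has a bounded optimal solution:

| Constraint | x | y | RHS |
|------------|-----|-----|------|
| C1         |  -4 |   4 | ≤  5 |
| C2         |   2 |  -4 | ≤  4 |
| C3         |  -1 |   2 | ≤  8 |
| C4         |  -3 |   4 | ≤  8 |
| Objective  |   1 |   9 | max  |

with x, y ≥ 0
Feasible point: (0, 0) satisfies every constraint, so the LP is feasible.
Direction d = (2, 1): for each constraint row a, a·d ≤ 0 —
  (-4)(2) + (4)(1) = -4 ≤ 0
  (2)(2) + (-4)(1) = 0 ≤ 0
  (-1)(2) + (2)(1) = 0 ≤ 0
  (-3)(2) + (4)(1) = -2 ≤ 0
and d ≥ 0, so (0, 0) + t·d stays feasible for every t ≥ 0. Along this ray z = x + 9y changes by 11 per unit t, so z → +∞.

Unbounded — the objective can increase without bound over the feasible region.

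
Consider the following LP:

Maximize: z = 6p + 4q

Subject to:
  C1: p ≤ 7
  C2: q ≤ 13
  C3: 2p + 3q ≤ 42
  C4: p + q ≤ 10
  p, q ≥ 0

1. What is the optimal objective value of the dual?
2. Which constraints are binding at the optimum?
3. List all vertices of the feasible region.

1. 54 (by strong duality, equal to the primal optimum)
2. C1, C4
3. (0, 0), (7, 0), (7, 3), (0, 10)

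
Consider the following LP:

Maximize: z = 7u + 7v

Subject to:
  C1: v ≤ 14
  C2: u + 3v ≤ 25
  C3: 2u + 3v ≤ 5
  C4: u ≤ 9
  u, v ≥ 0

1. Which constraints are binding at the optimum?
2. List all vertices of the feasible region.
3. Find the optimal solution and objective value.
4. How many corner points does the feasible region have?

1. C3, v ≥ 0
2. (0, 0), (2.5, 0), (0, 1.667)
3. u = 2.5, v = 0, z = 17.5
4. 3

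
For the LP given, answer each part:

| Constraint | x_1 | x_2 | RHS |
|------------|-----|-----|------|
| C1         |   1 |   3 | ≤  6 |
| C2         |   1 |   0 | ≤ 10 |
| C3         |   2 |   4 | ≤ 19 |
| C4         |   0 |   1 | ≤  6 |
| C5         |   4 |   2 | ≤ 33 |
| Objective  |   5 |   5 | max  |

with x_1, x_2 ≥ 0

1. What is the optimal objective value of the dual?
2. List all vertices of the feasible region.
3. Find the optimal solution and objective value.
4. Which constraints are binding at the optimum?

1. 30 (by strong duality, equal to the primal optimum)
2. (0, 0), (6, 0), (0, 2)
3. x_1 = 6, x_2 = 0, z = 30
4. C1, x_2 ≥ 0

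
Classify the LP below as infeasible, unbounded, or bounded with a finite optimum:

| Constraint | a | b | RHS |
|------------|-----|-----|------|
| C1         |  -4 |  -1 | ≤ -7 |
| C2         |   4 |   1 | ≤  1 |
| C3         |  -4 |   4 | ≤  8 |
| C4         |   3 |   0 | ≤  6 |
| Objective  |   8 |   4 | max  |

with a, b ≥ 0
C2 requires 4a + b ≤ 1, while C1 (-4a - b ≤ -7) is equivalent to 4a + b ≥ 7. Together they would need 7 ≤ 4a + b ≤ 1, which is impossible since 7 > 1. No point satisfies all constraints.

Infeasible: no point satisfies all constraints simultaneously.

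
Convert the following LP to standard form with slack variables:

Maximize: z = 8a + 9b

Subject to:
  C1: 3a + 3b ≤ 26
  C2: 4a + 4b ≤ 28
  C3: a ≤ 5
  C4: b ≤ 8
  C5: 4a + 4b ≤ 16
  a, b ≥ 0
max z = 8a + 9b

s.t.
  3a + 3b + s1 = 26
  4a + 4b + s2 = 28
  a + s3 = 5
  b + s4 = 8
  4a + 4b + s5 = 16
  a, b, s1, s2, s3, s4, s5 ≥ 0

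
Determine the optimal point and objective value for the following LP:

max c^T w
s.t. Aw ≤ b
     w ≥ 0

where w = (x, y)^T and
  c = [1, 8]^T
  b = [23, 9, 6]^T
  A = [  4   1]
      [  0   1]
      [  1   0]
x = 3.5, y = 9, z = 75.5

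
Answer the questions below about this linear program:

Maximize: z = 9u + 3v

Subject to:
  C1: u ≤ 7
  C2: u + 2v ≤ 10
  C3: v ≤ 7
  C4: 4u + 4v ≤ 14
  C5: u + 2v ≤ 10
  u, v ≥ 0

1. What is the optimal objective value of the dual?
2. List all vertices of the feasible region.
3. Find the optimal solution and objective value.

1. 31.5 (by strong duality, equal to the primal optimum)
2. (0, 0), (3.5, 0), (0, 3.5)
3. u = 3.5, v = 0, z = 31.5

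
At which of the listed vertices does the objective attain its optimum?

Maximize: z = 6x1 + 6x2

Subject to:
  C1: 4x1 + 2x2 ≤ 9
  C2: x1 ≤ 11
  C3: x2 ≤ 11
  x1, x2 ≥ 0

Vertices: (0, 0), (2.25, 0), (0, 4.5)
(0, 4.5) with z = 27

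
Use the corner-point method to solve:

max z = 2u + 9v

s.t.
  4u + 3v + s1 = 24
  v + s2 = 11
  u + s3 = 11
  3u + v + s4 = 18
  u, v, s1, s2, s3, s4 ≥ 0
Each vertex is the intersection of two constraint boundaries that also satisfies all remaining constraints:
  u = 0 and v = 0 → (0, 0)
  4u + 3v = 24 and 3u + v = 18 → (6, 0)
  4u + 3v = 24 and u = 0 → (0, 8)

Evaluating z = 2u + 9v at each vertex:
  (0, 0): z = 0
  (6, 0): z = 12
  (0, 8): z = 72

The maximum is at (0, 8) with z = 72.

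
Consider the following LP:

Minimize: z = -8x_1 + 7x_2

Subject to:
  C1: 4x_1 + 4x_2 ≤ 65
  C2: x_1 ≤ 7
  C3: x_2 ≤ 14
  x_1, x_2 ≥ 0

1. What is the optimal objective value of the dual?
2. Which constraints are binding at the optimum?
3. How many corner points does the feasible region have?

1. -56 (by strong duality, equal to the primal optimum)
2. C2, x_2 ≥ 0
3. 5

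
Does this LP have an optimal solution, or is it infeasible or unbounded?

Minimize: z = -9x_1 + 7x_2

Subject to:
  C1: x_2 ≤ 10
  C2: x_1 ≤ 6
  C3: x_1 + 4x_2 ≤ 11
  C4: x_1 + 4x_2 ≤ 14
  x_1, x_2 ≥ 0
The point (6, 0) satisfies every constraint, so the LP is feasible; the constraints give x_1 ≤ 6 and x_2 ≤ 10, which with x_1, x_2 ≥ 0 keep the feasible region inside a bounded box. A feasible, bounded LP attains a finite optimum at a vertex.

Evaluating z = -9x_1 + 7x_2 at each vertex:
  (0, 0): z = 0
  (6, 0): z = -54
  (6, 1.25): z = -45.25
  (0, 2.75): z = 19.25

Bounded optimum: z* = -54 at (6, 0).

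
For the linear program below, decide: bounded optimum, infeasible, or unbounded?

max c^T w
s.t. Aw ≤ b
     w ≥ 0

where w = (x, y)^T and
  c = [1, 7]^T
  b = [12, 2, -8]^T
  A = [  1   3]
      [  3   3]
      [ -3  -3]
One constraint requires 3x + 3y ≤ 2, while the constraint -3x - 3y ≤ -8 is equivalent to 3x + 3y ≥ 8. Together they would need 8 ≤ 3x + 3y ≤ 2, which is impossible since 8 > 2. No point satisfies all constraints.

Infeasible — the constraint set is empty.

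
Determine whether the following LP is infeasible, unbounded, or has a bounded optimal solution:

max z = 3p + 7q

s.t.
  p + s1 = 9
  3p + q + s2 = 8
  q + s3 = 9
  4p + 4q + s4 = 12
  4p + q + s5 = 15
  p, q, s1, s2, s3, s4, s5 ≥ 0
The point (0, 3) satisfies every constraint, so the LP is feasible; the constraints give p ≤ 9 and q ≤ 9, which with p, q ≥ 0 keep the feasible region inside a bounded box. A feasible, bounded LP attains a finite optimum at a vertex.

Bounded optimum: z* = 21 at (0, 3).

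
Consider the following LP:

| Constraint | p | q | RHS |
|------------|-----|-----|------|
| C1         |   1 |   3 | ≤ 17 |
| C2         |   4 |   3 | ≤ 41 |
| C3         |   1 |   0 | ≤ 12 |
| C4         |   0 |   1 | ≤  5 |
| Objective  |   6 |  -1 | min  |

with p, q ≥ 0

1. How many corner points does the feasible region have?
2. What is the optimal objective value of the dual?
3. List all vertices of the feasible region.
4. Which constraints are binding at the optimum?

1. 5
2. -5 (by strong duality, equal to the primal optimum)
3. (0, 0), (10.25, 0), (8, 3), (2, 5), (0, 5)
4. C4, p ≥ 0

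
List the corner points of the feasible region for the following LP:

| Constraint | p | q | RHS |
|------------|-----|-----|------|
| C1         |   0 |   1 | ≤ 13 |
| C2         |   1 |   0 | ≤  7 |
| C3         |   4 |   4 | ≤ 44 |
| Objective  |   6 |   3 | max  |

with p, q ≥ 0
Each vertex is the intersection of two constraint boundaries that also satisfies all remaining constraints:
  p = 0 and q = 0 → (0, 0)
  p = 7 and q = 0 → (7, 0)
  p = 7 and 4p + 4q = 44 → (7, 4)
  4p + 4q = 44 and p = 0 → (0, 11)

Vertices: (0, 0), (7, 0), (7, 4), (0, 11)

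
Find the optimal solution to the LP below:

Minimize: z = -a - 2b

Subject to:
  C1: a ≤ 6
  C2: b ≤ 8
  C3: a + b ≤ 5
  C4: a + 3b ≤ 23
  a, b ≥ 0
Each vertex is the intersection of two constraint boundaries that also satisfies all remaining constraints:
  a = 0 and b = 0 → (0, 0)
  a + b = 5 and b = 0 → (5, 0)
  a + b = 5 and a = 0 → (0, 5)

Evaluating z = -a - 2b at each vertex:
  (0, 0): z = 0
  (5, 0): z = -5
  (0, 5): z = -10

The minimum is at (0, 5) with z = -10.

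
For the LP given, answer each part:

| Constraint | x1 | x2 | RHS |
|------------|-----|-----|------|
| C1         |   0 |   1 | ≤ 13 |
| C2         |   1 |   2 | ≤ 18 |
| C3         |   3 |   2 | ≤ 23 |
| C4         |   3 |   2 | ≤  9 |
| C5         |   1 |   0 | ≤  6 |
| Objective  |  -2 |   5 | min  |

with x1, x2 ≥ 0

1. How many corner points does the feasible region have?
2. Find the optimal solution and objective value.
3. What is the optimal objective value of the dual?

1. 3
2. x1 = 3, x2 = 0, z = -6
3. -6 (by strong duality, equal to the primal optimum)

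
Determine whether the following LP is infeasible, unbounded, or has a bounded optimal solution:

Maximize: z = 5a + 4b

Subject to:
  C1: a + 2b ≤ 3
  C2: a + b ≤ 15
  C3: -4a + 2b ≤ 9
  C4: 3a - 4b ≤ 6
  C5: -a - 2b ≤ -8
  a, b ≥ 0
C1 requires a + 2b ≤ 3, while C5 (-a - 2b ≤ -8) is equivalent to a + 2b ≥ 8. Together they would need 8 ≤ a + 2b ≤ 3, which is impossible since 8 > 3. No point satisfies all constraints.

The feasible region is empty; the LP is infeasible.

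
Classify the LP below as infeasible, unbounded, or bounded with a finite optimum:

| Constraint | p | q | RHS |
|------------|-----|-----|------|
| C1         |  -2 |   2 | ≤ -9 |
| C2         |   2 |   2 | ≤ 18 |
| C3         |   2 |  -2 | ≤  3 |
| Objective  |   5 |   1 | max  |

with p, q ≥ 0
C3 requires 2p - 2q ≤ 3, while C1 (-2p + 2q ≤ -9) is equivalent to 2p - 2q ≥ 9. Together they would need 9 ≤ 2p - 2q ≤ 3, which is impossible since 9 > 3. No point satisfies all constraints.

The feasible region is empty; the LP is infeasible.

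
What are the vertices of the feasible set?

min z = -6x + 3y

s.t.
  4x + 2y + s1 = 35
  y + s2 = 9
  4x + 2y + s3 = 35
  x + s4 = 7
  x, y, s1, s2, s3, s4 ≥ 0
Each vertex is the intersection of two constraint boundaries that also satisfies all remaining constraints:
  x = 0 and y = 0 → (0, 0)
  x = 7 and y = 0 → (7, 0)
  4x + 2y = 35 and x = 7 → (7, 3.5)
  4x + 2y = 35 and y = 9 → (4.25, 9)
  y = 9 and x = 0 → (0, 9)

Vertices: (0, 0), (7, 0), (7, 3.5), (4.25, 9), (0, 9)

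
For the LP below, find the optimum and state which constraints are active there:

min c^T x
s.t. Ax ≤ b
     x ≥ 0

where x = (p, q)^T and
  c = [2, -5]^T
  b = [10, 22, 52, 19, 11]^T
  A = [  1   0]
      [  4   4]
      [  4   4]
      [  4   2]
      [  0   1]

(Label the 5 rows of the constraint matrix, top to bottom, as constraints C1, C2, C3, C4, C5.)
Optimal: p = 0, q = 5.5
Slack at optimum:
  C1: slack = 10
  C2: slack = 0 (binding)
  C3: slack = 30
  C4: slack = 8
  C5: slack = 5.5
  p ≥ 0: p = 0 (binding)
  q ≥ 0: q = 5.5
Binding constraints: C2, p ≥ 0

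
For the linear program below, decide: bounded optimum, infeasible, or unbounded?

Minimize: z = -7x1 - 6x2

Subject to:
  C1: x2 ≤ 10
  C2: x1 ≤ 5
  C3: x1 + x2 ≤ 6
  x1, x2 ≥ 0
The point (5, 1) satisfies every constraint, so the LP is feasible; the constraints give x1 ≤ 5 and x2 ≤ 10, which with x1, x2 ≥ 0 keep the feasible region inside a bounded box. A feasible, bounded LP attains a finite optimum at a vertex.

The LP has an optimal solution: (5, 1) with z = -41.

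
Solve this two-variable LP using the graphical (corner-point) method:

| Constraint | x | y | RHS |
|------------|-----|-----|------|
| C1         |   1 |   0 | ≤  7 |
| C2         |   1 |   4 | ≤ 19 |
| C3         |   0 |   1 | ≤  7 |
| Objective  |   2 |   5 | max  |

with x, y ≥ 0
Each vertex is the intersection of two constraint boundaries that also satisfies all remaining constraints:
  x = 0 and y = 0 → (0, 0)
  x = 7 and y = 0 → (7, 0)
  x = 7 and x + 4y = 19 → (7, 3)
  x + 4y = 19 and x = 0 → (0, 4.75)

Evaluating z = 2x + 5y at each vertex:
  (0, 0): z = 0
  (7, 0): z = 14
  (7, 3): z = 29
  (0, 4.75): z = 23.75

The maximum is at (7, 3) with z = 29.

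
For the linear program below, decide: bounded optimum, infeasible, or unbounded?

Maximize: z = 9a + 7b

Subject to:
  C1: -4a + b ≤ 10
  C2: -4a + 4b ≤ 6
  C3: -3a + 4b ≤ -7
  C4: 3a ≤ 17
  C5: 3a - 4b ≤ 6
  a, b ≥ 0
C5 requires 3a - 4b ≤ 6, while C3 (-3a + 4b ≤ -7) is equivalent to 3a - 4b ≥ 7. Together they would need 7 ≤ 3a - 4b ≤ 6, which is impossible since 7 > 6. No point satisfies all constraints.

The feasible region is empty; the LP is infeasible.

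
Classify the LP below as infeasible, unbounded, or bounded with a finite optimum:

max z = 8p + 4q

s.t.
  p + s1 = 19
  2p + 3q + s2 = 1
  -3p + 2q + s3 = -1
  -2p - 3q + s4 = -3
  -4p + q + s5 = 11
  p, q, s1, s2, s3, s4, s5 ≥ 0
The row 2p + 3q + s2 = 1 with s2 ≥ 0 requires 2p + 3q ≤ 1, while the row -2p - 3q + s4 = -3 with s4 ≥ 0 is equivalent to 2p + 3q ≥ 3. Together they would need 3 ≤ 2p + 3q ≤ 1, which is impossible since 3 > 1. No point satisfies all constraints.

Infeasible: no point satisfies all constraints simultaneously.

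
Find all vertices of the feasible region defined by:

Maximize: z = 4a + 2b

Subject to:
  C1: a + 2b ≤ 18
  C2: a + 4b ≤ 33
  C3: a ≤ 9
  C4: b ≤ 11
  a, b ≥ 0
Each vertex is the intersection of two constraint boundaries that also satisfies all remaining constraints:
  a = 0 and b = 0 → (0, 0)
  a = 9 and b = 0 → (9, 0)
  a + 2b = 18 and a = 9 → (9, 4.5)
  a + 2b = 18 and a + 4b = 33 → (3, 7.5)
  a + 4b = 33 and a = 0 → (0, 8.25)

Vertices: (0, 0), (9, 0), (9, 4.5), (3, 7.5), (0, 8.25)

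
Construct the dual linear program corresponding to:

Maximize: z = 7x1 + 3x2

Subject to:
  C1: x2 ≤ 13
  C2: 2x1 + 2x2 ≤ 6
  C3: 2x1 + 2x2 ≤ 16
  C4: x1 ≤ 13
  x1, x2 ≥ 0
Minimize: z = 13y1 + 6y2 + 16y3 + 13y4

Subject to:
  C1: -2y2 - 2y3 - y4 ≤ -7
  C2: -y1 - 2y2 - 2y3 ≤ -3
  y1, y2, y3, y4 ≥ 0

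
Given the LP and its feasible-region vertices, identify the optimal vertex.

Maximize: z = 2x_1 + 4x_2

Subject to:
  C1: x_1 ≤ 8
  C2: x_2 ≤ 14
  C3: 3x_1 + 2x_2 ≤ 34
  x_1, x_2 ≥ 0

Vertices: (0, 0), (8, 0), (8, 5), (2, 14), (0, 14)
(2, 14) with z = 60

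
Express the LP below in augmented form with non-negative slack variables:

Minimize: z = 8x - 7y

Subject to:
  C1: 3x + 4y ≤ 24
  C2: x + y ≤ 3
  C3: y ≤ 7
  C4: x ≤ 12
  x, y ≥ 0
min z = 8x - 7y

s.t.
  3x + 4y + s1 = 24
  x + y + s2 = 3
  y + s3 = 7
  x + s4 = 12
  x, y, s1, s2, s3, s4 ≥ 0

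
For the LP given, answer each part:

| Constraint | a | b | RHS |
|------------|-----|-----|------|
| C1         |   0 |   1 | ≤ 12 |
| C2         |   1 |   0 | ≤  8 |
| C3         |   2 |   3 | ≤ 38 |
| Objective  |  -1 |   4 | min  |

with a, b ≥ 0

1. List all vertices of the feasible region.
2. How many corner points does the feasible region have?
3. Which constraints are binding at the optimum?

1. (0, 0), (8, 0), (8, 7.333), (1, 12), (0, 12)
2. 5
3. C2, b ≥ 0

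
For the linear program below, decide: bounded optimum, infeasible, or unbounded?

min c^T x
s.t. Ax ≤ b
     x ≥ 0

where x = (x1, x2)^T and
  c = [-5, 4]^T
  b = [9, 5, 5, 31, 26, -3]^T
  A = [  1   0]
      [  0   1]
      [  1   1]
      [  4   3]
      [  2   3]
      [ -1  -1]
The point (5, 0) satisfies every constraint, so the LP is feasible; the constraints give x1 ≤ 9 and x2 ≤ 5, which with x1, x2 ≥ 0 keep the feasible region inside a bounded box. A feasible, bounded LP attains a finite optimum at a vertex.

Bounded optimum: z* = -25 at (5, 0).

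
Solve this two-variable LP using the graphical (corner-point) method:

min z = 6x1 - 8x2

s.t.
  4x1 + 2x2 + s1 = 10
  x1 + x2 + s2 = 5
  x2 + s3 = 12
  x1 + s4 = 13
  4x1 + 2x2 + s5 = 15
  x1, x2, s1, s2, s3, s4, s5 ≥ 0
x1 = 0, x2 = 5, z = -40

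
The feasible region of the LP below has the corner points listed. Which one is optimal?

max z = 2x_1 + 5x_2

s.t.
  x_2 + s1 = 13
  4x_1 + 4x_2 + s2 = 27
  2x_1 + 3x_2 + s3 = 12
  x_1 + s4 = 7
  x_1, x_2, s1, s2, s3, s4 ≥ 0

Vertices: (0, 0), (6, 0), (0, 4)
Evaluating z = 2x_1 + 5x_2 at each vertex:
  (0, 0): z = 0
  (6, 0): z = 12
  (0, 4): z = 20

The largest value is z = 20, attained at (0, 4).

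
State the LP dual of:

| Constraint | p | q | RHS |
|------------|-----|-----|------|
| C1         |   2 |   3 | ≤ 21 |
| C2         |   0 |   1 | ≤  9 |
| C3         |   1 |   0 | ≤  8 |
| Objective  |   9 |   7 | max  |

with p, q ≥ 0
Minimize: z = 21y1 + 9y2 + 8y3

Subject to:
  C1: -2y1 - y3 ≤ -9
  C2: -3y1 - y2 ≤ -7
  y1, y2, y3 ≥ 0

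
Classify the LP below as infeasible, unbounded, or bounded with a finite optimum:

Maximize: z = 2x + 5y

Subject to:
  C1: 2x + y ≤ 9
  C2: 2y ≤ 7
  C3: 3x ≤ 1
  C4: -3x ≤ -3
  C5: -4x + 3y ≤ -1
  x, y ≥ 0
C3 requires 3x ≤ 1, while C4 (-3x ≤ -3) is equivalent to 3x ≥ 3. Together they would need 3 ≤ 3x ≤ 1, which is impossible since 3 > 1. No point satisfies all constraints.

Infeasible — the constraint set is empty.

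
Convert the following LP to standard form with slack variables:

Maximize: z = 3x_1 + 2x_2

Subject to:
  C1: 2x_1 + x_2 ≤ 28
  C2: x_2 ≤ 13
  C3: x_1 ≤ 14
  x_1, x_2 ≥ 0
max z = 3x_1 + 2x_2

s.t.
  2x_1 + x_2 + s1 = 28
  x_2 + s2 = 13
  x_1 + s3 = 14
  x_1, x_2, s1, s2, s3 ≥ 0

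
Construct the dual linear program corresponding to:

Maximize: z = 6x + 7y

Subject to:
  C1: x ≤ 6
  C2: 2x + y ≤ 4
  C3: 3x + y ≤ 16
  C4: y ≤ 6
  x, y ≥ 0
Minimize: z = 6y1 + 4y2 + 16y3 + 6y4

Subject to:
  C1: -y1 - 2y2 - 3y3 ≤ -6
  C2: -y2 - y3 - y4 ≤ -7
  y1, y2, y3, y4 ≥ 0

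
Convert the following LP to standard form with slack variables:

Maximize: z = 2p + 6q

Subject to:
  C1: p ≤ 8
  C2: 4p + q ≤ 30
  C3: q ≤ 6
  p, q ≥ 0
max z = 2p + 6q

s.t.
  p + s1 = 8
  4p + q + s2 = 30
  q + s3 = 6
  p, q, s1, s2, s3 ≥ 0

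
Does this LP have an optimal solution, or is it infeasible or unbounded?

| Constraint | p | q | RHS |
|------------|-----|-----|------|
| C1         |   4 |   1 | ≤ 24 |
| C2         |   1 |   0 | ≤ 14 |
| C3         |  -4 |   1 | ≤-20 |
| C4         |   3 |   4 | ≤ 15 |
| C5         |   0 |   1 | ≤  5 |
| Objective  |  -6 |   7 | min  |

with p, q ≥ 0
The point (5, 0) satisfies every constraint, so the LP is feasible; the constraints give p ≤ 14 and q ≤ 5, which with p, q ≥ 0 keep the feasible region inside a bounded box. A feasible, bounded LP attains a finite optimum at a vertex.

Feasible with finite optimum z* = -30 at (5, 0).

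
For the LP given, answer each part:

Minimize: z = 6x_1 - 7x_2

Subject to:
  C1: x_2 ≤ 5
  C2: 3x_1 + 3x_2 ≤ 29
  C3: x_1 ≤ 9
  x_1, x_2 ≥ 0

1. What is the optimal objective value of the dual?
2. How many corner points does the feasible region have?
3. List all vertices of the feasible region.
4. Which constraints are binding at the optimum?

1. -35 (by strong duality, equal to the primal optimum)
2. 5
3. (0, 0), (9, 0), (9, 0.6667), (4.667, 5), (0, 5)
4. C1, x_1 ≥ 0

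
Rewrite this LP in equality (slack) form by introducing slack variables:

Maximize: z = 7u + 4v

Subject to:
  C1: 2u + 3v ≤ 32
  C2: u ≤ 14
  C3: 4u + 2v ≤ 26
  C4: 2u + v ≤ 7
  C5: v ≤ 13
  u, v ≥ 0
max z = 7u + 4v

s.t.
  2u + 3v + s1 = 32
  u + s2 = 14
  4u + 2v + s3 = 26
  2u + v + s4 = 7
  v + s5 = 13
  u, v, s1, s2, s3, s4, s5 ≥ 0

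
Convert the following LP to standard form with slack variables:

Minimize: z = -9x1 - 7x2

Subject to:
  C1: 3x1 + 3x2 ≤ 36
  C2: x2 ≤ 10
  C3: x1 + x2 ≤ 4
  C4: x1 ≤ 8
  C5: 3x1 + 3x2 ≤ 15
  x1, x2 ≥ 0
min z = -9x1 - 7x2

s.t.
  3x1 + 3x2 + s1 = 36
  x2 + s2 = 10
  x1 + x2 + s3 = 4
  x1 + s4 = 8
  3x1 + 3x2 + s5 = 15
  x1, x2, s1, s2, s3, s4, s5 ≥ 0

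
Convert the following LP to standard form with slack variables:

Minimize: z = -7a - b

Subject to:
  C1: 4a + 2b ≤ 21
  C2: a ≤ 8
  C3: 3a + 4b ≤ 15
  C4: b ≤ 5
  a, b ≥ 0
min z = -7a - b

s.t.
  4a + 2b + s1 = 21
  a + s2 = 8
  3a + 4b + s3 = 15
  b + s4 = 5
  a, b, s1, s2, s3, s4 ≥ 0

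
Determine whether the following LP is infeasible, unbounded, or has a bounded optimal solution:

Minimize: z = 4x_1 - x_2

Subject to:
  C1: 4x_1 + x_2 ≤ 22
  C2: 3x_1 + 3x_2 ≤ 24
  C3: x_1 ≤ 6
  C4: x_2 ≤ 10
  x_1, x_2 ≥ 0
The point (0, 8) satisfies every constraint, so the LP is feasible; the constraints give x_1 ≤ 6 and x_2 ≤ 10, which with x_1, x_2 ≥ 0 keep the feasible region inside a bounded box. A feasible, bounded LP attains a finite optimum at a vertex.

The LP has an optimal solution: (0, 8) with z = -8.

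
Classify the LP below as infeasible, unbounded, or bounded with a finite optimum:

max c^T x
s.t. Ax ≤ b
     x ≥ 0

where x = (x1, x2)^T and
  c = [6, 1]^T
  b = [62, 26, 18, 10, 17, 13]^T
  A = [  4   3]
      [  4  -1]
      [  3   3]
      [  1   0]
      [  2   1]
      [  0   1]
The point (6, 0) satisfies every constraint, so the LP is feasible; the constraints give x1 ≤ 10 and x2 ≤ 13, which with x1, x2 ≥ 0 keep the feasible region inside a bounded box. A feasible, bounded LP attains a finite optimum at a vertex.

Evaluating z = 6x1 + x2 at each vertex:
  (0, 0): z = 0
  (6, 0): z = 36
  (0, 6): z = 6

Bounded optimum: z* = 36 at (6, 0).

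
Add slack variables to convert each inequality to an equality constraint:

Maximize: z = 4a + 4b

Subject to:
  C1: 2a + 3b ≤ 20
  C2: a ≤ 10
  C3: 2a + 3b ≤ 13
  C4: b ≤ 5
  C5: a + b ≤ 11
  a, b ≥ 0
max z = 4a + 4b

s.t.
  2a + 3b + s1 = 20
  a + s2 = 10
  2a + 3b + s3 = 13
  b + s4 = 5
  a + b + s5 = 11
  a, b, s1, s2, s3, s4, s5 ≥ 0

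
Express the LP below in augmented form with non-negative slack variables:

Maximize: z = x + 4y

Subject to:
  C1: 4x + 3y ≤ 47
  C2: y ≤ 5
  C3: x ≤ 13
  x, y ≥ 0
max z = x + 4y

s.t.
  4x + 3y + s1 = 47
  y + s2 = 5
  x + s3 = 13
  x, y, s1, s2, s3 ≥ 0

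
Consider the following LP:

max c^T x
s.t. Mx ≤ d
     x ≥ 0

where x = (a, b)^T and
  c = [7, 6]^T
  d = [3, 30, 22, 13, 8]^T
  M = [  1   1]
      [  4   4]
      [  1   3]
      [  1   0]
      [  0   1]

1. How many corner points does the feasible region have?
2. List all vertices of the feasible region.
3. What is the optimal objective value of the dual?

1. 3
2. (0, 0), (3, 0), (0, 3)
3. 21 (by strong duality, equal to the primal optimum)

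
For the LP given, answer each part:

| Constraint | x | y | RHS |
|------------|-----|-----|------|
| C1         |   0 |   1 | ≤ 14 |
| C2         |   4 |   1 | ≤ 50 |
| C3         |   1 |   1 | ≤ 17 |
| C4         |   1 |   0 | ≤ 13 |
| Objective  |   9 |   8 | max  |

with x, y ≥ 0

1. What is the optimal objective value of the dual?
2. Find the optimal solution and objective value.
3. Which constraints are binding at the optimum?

1. 147 (by strong duality, equal to the primal optimum)
2. x = 11, y = 6, z = 147
3. C2, C3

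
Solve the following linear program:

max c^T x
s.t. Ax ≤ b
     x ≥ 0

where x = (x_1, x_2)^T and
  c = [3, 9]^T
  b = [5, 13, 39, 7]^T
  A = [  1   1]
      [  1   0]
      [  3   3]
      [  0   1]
x_1 = 0, x_2 = 5, z = 45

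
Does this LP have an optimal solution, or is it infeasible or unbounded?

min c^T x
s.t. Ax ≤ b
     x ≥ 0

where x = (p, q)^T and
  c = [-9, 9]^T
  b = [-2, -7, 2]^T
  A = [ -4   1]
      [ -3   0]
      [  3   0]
One constraint requires 3p ≤ 2, while the constraint -3p ≤ -7 is equivalent to 3p ≥ 7. Together they would need 7 ≤ 3p ≤ 2, which is impossible since 7 > 2. No point satisfies all constraints.

The feasible region is empty; the LP is infeasible.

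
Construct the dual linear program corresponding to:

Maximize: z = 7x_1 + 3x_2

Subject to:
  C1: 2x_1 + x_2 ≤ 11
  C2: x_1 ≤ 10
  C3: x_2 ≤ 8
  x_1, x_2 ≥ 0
Minimize: z = 11y1 + 10y2 + 8y3

Subject to:
  C1: -2y1 - y2 ≤ -7
  C2: -y1 - y3 ≤ -3
  y1, y2, y3 ≥ 0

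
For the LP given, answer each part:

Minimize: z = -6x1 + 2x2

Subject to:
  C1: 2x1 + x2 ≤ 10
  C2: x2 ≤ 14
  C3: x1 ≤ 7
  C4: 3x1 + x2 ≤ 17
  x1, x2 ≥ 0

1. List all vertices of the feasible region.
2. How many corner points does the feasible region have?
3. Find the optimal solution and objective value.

1. (0, 0), (5, 0), (0, 10)
2. 3
3. x1 = 5, x2 = 0, z = -30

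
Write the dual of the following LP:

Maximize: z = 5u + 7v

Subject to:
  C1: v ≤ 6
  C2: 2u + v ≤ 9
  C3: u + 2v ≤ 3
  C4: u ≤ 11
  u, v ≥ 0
Minimize: z = 6y1 + 9y2 + 3y3 + 11y4

Subject to:
  C1: -2y2 - y3 - y4 ≤ -5
  C2: -y1 - y2 - 2y3 ≤ -7
  y1, y2, y3, y4 ≥ 0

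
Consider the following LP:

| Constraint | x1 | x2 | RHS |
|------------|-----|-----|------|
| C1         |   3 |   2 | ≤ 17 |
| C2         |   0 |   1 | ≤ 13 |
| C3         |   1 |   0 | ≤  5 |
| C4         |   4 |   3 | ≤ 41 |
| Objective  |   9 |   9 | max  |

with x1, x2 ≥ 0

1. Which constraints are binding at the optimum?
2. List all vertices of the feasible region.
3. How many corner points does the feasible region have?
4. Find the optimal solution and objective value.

1. C1, x1 ≥ 0
2. (0, 0), (5, 0), (5, 1), (0, 8.5)
3. 4
4. x1 = 0, x2 = 8.5, z = 76.5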